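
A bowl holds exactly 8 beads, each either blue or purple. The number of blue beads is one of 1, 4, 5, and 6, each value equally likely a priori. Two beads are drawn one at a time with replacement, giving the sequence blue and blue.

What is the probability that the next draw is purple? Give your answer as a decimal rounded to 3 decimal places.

The likelihood of the observed sequence under each hypothesis: P(data | r = 1) = (1/8)(1/8) = 1/64; P(data | r = 4) = (4/8)(4/8) = 1/4; P(data | r = 5) = (5/8)(5/8) = 25/64; P(data | r = 6) = (6/8)(6/8) = 9/16.
The prior-weighted likelihoods are 1/4 · 1/64 = 1/256, 1/4 · 1/4 = 1/16, 1/4 · 25/64 = 25/256, 1/4 · 9/16 = 9/64; summing to 39/128.
Dividing through by the total gives posterior P(r = 1 | data) = 1/78, P(r = 4 | data) = 8/39, P(r = 5 | data) = 25/78, P(r = 6 | data) = 6/13.
The predictive probability is P(purple next | data) = (7/8)(1/78) + (1/2)(8/39) + (3/8)(25/78) + (1/4)(6/13) = 109/312.

0.349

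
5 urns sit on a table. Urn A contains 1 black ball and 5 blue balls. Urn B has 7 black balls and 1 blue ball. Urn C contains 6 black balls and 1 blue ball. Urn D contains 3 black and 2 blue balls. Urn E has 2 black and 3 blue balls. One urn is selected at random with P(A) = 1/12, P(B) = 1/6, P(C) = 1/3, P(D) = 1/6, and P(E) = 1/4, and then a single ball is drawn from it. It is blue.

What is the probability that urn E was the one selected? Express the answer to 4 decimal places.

0.4231

Compute the likelihood of this draw for each case: P(data | urn A) = (5/6) = 0.83333; P(data | urn B) = (1/8) = 0.125; P(data | urn C) = (1/7) = 0.14286; P(data | urn D) = (2/5) = 0.4; P(data | urn E) = (3/5) = 0.6.
Multiplying each by its prior: 1/12 · 0.83333 = 0.069444, 1/6 · 0.125 = 0.020833, 1/3 · 0.14286 = 0.047619, 1/6 · 0.4 = 0.066667, 1/4 · 0.6 = 0.15; with total 0.35456.
Therefore the posterior P(urn E | data) = (0.15) / (0.35456) = 0.42306.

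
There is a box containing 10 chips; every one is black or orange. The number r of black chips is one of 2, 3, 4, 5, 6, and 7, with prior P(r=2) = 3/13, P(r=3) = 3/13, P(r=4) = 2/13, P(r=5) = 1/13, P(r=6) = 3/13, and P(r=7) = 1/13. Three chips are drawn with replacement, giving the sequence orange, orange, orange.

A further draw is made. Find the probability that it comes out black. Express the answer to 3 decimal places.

0.295

Under each hypothesis, the probability of the observed sequence is: P(data | r = 2) = (8/10)(8/10)(8/10) = 0.512; P(data | r = 3) = (7/10)(7/10)(7/10) = 0.343; P(data | r = 4) = (6/10)(6/10)(6/10) = 0.216; P(data | r = 5) = (5/10)(5/10)(5/10) = 0.125; P(data | r = 6) = (4/10)(4/10)(4/10) = 0.064; P(data | r = 7) = (3/10)(3/10)(3/10) = 0.027.
Multiplying each by its prior: 3/13 · 0.512 = 0.11815, 3/13 · 0.343 = 0.079154, 2/13 · 0.216 = 0.033231, 1/13 · 0.125 = 0.0096154, 3/13 · 0.064 = 0.014769, 1/13 · 0.027 = 0.0020769; with total 0.257.
The posterior is then P(r = 2 | data) = 0.45974, P(r = 3 | data) = 0.30799, P(r = 4 | data) = 0.1293, P(r = 5 | data) = 0.037414, P(r = 6 | data) = 0.057468, P(r = 7 | data) = 0.0080814.
Averaging over the posterior, P(black next | data) = (1/5)(0.45974) + (3/10)(0.30799) + (2/5)(0.1293) + (1/2)(0.037414) + (3/5)(0.057468) + (7/10)(0.0080814) = 0.29491.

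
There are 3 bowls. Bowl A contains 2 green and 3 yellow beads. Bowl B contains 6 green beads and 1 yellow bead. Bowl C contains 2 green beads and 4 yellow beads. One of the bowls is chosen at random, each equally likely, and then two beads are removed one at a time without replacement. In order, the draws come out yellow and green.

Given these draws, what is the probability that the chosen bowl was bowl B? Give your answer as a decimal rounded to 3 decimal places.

Compute the likelihood of the observed sequence for each case: P(data | bowl A) = (3/5)(2/4) = 3/10; P(data | bowl B) = (1/7)(6/6) = 1/7; P(data | bowl C) = (4/6)(2/5) = 4/15.
The prior-weighted likelihoods are 1/3 · 3/10 = 1/10, 1/3 · 1/7 = 1/21, 1/3 · 4/15 = 4/45; with total 149/630.
Hence P(bowl B | data) = (1/21) / (149/630) = 30/149.

0.201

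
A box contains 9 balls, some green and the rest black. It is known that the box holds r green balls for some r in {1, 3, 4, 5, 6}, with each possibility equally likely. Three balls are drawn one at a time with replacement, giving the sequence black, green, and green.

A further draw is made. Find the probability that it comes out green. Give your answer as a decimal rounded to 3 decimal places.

Under each hypothesis, the probability of the observed sequence is: P(data | r = 1) = (8/9)(1/9)(1/9) = 0.010974; P(data | r = 3) = (6/9)(3/9)(3/9) = 0.074074; P(data | r = 4) = (5/9)(4/9)(4/9) = 0.10974; P(data | r = 5) = (4/9)(5/9)(5/9) = 0.13717; P(data | r = 6) = (3/9)(6/9)(6/9) = 0.14815.
Weighting by the prior gives 1/5 · 0.010974 = 0.0021948, 1/5 · 0.074074 = 0.014815, 1/5 · 0.10974 = 0.021948, 1/5 · 0.13717 = 0.027435, 1/5 · 0.14815 = 0.02963; with total 0.096022.
Normalising, the posterior is P(r = 1 | data) = 0.022857, P(r = 3 | data) = 0.15429, P(r = 4 | data) = 0.22857, P(r = 5 | data) = 0.28571, P(r = 6 | data) = 0.30857.
Averaging over the posterior, P(green next | data) = (1/9)(0.022857) + (1/3)(0.15429) + (4/9)(0.22857) + (5/9)(0.28571) + (2/3)(0.30857) = 0.52.

0.520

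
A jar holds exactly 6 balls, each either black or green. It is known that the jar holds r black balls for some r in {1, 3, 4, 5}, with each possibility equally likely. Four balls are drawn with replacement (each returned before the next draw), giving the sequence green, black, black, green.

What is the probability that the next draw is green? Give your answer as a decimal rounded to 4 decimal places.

For each hypothesis, P(data | H) works out to: P(data | r = 1) = (5/6)(1/6)(1/6)(5/6) = 0.01929; P(data | r = 3) = (3/6)(3/6)(3/6)(3/6) = 0.0625; P(data | r = 4) = (2/6)(4/6)(4/6)(2/6) = 0.049383; P(data | r = 5) = (1/6)(5/6)(5/6)(1/6) = 0.01929.
Weighting by the prior gives 1/4 · 0.01929 = 0.0048225, 1/4 · 0.0625 = 0.015625, 1/4 · 0.049383 = 0.012346, 1/4 · 0.01929 = 0.0048225; summing to 0.037616.
Dividing through by the total gives posterior P(r = 1 | data) = 0.12821, P(r = 3 | data) = 0.41538, P(r = 4 | data) = 0.32821, P(r = 5 | data) = 0.12821.
So P(green next | data) = Σ P(green next | H) P(H | data) = (5/6)(0.12821) + (1/2)(0.41538) + (1/3)(0.32821) + (1/6)(0.12821) = 0.4453.

0.4453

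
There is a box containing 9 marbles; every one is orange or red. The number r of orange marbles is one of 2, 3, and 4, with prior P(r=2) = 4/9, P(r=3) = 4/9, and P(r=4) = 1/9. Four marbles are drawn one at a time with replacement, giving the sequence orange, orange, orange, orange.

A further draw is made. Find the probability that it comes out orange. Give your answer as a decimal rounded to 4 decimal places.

0.3665

Compute the likelihood of the observed sequence for each case: P(data | r = 2) = (2/9)(2/9)(2/9)(2/9) = 0.0024387; P(data | r = 3) = (3/9)(3/9)(3/9)(3/9) = 0.012346; P(data | r = 4) = (4/9)(4/9)(4/9)(4/9) = 0.039018.
The prior-weighted likelihoods are 4/9 · 0.0024387 = 0.0010838, 4/9 · 0.012346 = 0.005487, 1/9 · 0.039018 = 0.0043354; these sum to 0.010906.
Dividing through by the total gives posterior P(r = 2 | data) = 0.099379, P(r = 3 | data) = 0.50311, P(r = 4 | data) = 0.39752.
The predictive probability is P(orange next | data) = (2/9)(0.099379) + (1/3)(0.50311) + (4/9)(0.39752) = 0.36646.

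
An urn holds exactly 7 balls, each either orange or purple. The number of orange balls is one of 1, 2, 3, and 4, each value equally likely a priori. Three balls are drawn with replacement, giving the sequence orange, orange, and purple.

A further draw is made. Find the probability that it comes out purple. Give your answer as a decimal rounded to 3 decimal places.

For each hypothesis, P(data | H) works out to: P(data | r = 1) = (1/7)(1/7)(6/7) = 6/343; P(data | r = 2) = (2/7)(2/7)(5/7) = 20/343; P(data | r = 3) = (3/7)(3/7)(4/7) = 36/343; P(data | r = 4) = (4/7)(4/7)(3/7) = 48/343.
Multiplying each by its prior: 1/4 · 6/343 = 3/686, 1/4 · 20/343 = 5/343, 1/4 · 36/343 = 9/343, 1/4 · 48/343 = 12/343; these sum to 55/686.
Normalising, the posterior is P(r = 1 | data) = 3/55, P(r = 2 | data) = 2/11, P(r = 3 | data) = 18/55, P(r = 4 | data) = 24/55.
The predictive probability is P(purple next | data) = (6/7)(3/55) + (5/7)(2/11) + (4/7)(18/55) + (3/7)(24/55) = 212/385.

0.551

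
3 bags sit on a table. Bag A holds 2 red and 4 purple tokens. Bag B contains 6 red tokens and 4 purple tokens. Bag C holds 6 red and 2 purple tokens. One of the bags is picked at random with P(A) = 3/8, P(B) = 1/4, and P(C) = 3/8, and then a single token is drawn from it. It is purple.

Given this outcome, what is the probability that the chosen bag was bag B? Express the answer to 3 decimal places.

0.225

Compute the likelihood of this draw for each case: P(data | bag A) = (4/6) = 2/3; P(data | bag B) = (4/10) = 2/5; P(data | bag C) = (2/8) = 1/4.
The prior-weighted likelihoods are 3/8 · 2/3 = 1/4, 1/4 · 2/5 = 1/10, 3/8 · 1/4 = 3/32; summing to 71/160.
Hence P(bag B | data) = (1/10) / (71/160) = 16/71.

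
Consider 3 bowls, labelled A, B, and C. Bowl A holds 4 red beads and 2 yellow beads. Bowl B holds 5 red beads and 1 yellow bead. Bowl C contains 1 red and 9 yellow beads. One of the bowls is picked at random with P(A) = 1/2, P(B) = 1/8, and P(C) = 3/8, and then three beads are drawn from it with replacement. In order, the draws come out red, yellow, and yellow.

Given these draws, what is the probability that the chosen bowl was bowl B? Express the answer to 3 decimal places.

0.041

The likelihood of the observed sequence under each hypothesis: P(data | bowl A) = (4/6)(2/6)(2/6) = 0.074074; P(data | bowl B) = (5/6)(1/6)(1/6) = 0.023148; P(data | bowl C) = (1/10)(9/10)(9/10) = 0.081.
Multiplying each by its prior: 1/2 · 0.074074 = 0.037037, 1/8 · 0.023148 = 0.0028935, 3/8 · 0.081 = 0.030375; these sum to 0.070306.
By Bayes' rule, P(bowl B | data) = (0.0028935) / (0.070306) = 0.041156.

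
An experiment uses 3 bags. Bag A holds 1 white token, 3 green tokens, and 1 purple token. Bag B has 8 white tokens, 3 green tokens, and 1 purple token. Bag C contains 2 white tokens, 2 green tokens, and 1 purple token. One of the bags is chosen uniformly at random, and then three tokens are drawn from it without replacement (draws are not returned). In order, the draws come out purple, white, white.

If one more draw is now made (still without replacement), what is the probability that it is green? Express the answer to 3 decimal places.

0.627

The likelihood of the observed sequence under each hypothesis: P(data | bag A) = (1/5)(1/4)(0/3) = 0; P(data | bag B) = (1/12)(8/11)(7/10) = 7/165; P(data | bag C) = (1/5)(2/4)(1/3) = 1/30.
Multiplying each by its prior: 1/3 · 0 = 0, 1/3 · 7/165 = 7/495, 1/3 · 1/30 = 1/90; with total 5/198.
The posterior is then P(bag A | data) = 0, P(bag B | data) = 14/25, P(bag C | data) = 11/25.
Averaging over the posterior, P(green next | data) = (1/3)(14/25) + (1)(11/25) = 47/75.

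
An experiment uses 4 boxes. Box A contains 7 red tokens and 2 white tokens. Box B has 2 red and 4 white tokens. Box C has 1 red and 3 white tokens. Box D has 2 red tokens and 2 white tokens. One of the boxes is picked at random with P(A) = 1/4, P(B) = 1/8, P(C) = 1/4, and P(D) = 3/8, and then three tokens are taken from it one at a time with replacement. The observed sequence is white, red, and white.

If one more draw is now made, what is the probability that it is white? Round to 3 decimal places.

0.584

For each hypothesis, P(data | H) works out to: P(data | box A) = (2/9)(7/9)(2/9) = 0.038409; P(data | box B) = (4/6)(2/6)(4/6) = 0.14815; P(data | box C) = (3/4)(1/4)(3/4) = 0.14062; P(data | box D) = (2/4)(2/4)(2/4) = 0.125.
The prior-weighted likelihoods are 1/4 · 0.038409 = 0.0096022, 1/8 · 0.14815 = 0.018519, 1/4 · 0.14062 = 0.035156, 3/8 · 0.125 = 0.046875; with total 0.11015.
The posterior is then P(box A | data) = 0.087172, P(box B | data) = 0.16812, P(box C | data) = 0.31916, P(box D | data) = 0.42555.
So P(white next | data) = Σ P(white next | H) P(H | data) = (2/9)(0.087172) + (2/3)(0.16812) + (3/4)(0.31916) + (1/2)(0.42555) = 0.5836.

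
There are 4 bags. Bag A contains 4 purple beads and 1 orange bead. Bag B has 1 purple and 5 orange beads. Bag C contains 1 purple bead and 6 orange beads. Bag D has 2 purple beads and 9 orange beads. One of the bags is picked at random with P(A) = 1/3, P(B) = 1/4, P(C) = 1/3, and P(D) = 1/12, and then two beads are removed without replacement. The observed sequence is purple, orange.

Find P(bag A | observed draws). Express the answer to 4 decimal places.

Compute the likelihood of the observed sequence for each case: P(data | bag A) = (4/5)(1/4) = 0.2; P(data | bag B) = (1/6)(5/5) = 0.16667; P(data | bag C) = (1/7)(6/6) = 0.14286; P(data | bag D) = (2/11)(9/10) = 0.16364.
Weighting by the prior gives 1/3 · 0.2 = 0.066667, 1/4 · 0.16667 = 0.041667, 1/3 · 0.14286 = 0.047619, 1/12 · 0.16364 = 0.013636; these sum to 0.16959.
Hence P(bag A | data) = (0.066667) / (0.16959) = 0.39311.

0.3931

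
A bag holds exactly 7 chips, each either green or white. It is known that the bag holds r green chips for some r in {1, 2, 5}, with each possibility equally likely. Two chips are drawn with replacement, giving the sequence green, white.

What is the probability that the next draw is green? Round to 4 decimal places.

0.4176

Under each hypothesis, the probability of the observed sequence is: P(data | r = 1) = (1/7)(6/7) = 6/49; P(data | r = 2) = (2/7)(5/7) = 10/49; P(data | r = 5) = (5/7)(2/7) = 10/49.
Multiplying each by its prior: 1/3 · 6/49 = 2/49, 1/3 · 10/49 = 10/147, 1/3 · 10/49 = 10/147; with total 26/147.
Dividing through by the total gives posterior P(r = 1 | data) = 3/13, P(r = 2 | data) = 5/13, P(r = 5 | data) = 5/13.
The predictive probability is P(green next | data) = (1/7)(3/13) + (2/7)(5/13) + (5/7)(5/13) = 38/91.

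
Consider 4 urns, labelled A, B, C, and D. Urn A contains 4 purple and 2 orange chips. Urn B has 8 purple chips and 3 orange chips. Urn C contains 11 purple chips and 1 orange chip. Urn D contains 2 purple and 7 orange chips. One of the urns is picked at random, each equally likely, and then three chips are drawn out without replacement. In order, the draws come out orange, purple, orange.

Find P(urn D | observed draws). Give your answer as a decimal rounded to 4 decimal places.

0.5914

The likelihood of the observed sequence under each hypothesis: P(data | urn A) = (2/6)(4/5)(1/4) = 1/15; P(data | urn B) = (3/11)(8/10)(2/9) = 8/165; P(data | urn C) = (1/12)(11/11)(0/10) = 0; P(data | urn D) = (7/9)(2/8)(6/7) = 1/6.
Multiplying each by its prior: 1/4 · 1/15 = 1/60, 1/4 · 8/165 = 2/165, 1/4 · 0 = 0, 1/4 · 1/6 = 1/24; these sum to 31/440.
So P(urn D | data) = (1/24) / (31/440) = 55/93.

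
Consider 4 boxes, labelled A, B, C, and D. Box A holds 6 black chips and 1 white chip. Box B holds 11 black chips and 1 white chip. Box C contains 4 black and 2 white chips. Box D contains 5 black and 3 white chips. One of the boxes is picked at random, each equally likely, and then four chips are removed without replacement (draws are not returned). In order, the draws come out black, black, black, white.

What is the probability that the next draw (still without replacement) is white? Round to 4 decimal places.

For each hypothesis, P(data | H) works out to: P(data | box A) = (6/7)(5/6)(4/5)(1/4) = 1/7; P(data | box B) = (11/12)(10/11)(9/10)(1/9) = 1/12; P(data | box C) = (4/6)(3/5)(2/4)(2/3) = 2/15; P(data | box D) = (5/8)(4/7)(3/6)(3/5) = 3/28.
Weighting by the prior gives 1/4 · 1/7 = 1/28, 1/4 · 1/12 = 1/48, 1/4 · 2/15 = 1/30, 1/4 · 3/28 = 3/112; these sum to 7/60.
Normalising, the posterior is P(box A | data) = 15/49, P(box B | data) = 5/28, P(box C | data) = 2/7, P(box D | data) = 45/196.
So P(white next | data) = Σ P(white next | H) P(H | data) = (0)(15/49) + (0)(5/28) + (1/2)(2/7) + (1/2)(45/196) = 101/392.

0.2577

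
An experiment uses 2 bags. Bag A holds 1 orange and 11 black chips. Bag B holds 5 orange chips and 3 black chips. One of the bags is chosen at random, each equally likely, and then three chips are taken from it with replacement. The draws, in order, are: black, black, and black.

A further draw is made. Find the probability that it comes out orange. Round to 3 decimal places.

0.118

Compute the likelihood of the observed sequence for each case: P(data | bag A) = (11/12)(11/12)(11/12) = 0.77025; P(data | bag B) = (3/8)(3/8)(3/8) = 0.052734.
The prior-weighted likelihoods are 1/2 · 0.77025 = 0.38513, 1/2 · 0.052734 = 0.026367; these sum to 0.41149.
Normalising, the posterior is P(bag A | data) = 0.93592, P(bag B | data) = 0.064077.
The predictive probability is P(orange next | data) = (1/12)(0.93592) + (5/8)(0.064077) = 0.11804.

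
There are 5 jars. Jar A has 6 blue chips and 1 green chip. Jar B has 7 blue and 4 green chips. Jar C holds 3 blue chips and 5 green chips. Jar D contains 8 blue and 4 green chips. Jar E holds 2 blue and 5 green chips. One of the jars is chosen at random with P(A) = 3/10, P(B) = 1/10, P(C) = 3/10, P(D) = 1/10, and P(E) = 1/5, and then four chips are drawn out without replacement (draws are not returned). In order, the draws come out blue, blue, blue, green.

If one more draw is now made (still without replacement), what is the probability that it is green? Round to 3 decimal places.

Under each hypothesis, the probability of the observed sequence is: P(data | jar A) = (6/7)(5/6)(4/5)(1/4) = 0.14286; P(data | jar B) = (7/11)(6/10)(5/9)(4/8) = 0.10606; P(data | jar C) = (3/8)(2/7)(1/6)(5/5) = 0.017857; P(data | jar D) = (8/12)(7/11)(6/10)(4/9) = 0.11313; P(data | jar E) = (2/7)(1/6)(0/5) = 0.
Weighting by the prior gives 3/10 · 0.14286 = 0.042857, 1/10 · 0.10606 = 0.010606, 3/10 · 0.017857 = 0.0053571, 1/10 · 0.11313 = 0.011313, 1/5 · 0 = 0; summing to 0.070133.
Dividing through by the total gives posterior P(jar A | data) = 0.61108, P(jar B | data) = 0.15123, P(jar C | data) = 0.076385, P(jar D | data) = 0.16131, P(jar E | data) = 0.
The predictive probability is P(green next | data) = (0)(0.61108) + (3/7)(0.15123) + (1)(0.076385) + (3/8)(0.16131) = 0.20169.

0.202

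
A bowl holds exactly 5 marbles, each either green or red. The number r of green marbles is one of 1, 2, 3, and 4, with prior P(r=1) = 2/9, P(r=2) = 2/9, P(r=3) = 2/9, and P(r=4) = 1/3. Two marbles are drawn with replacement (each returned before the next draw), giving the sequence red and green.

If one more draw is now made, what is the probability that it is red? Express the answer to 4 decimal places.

0.4727

Under each hypothesis, the probability of the observed sequence is: P(data | r = 1) = (4/5)(1/5) = 4/25; P(data | r = 2) = (3/5)(2/5) = 6/25; P(data | r = 3) = (2/5)(3/5) = 6/25; P(data | r = 4) = (1/5)(4/5) = 4/25.
The prior-weighted likelihoods are 2/9 · 4/25 = 8/225, 2/9 · 6/25 = 4/75, 2/9 · 6/25 = 4/75, 1/3 · 4/25 = 4/75; summing to 44/225.
The posterior is then P(r = 1 | data) = 2/11, P(r = 2 | data) = 3/11, P(r = 3 | data) = 3/11, P(r = 4 | data) = 3/11.
The predictive probability is P(red next | data) = (4/5)(2/11) + (3/5)(3/11) + (2/5)(3/11) + (1/5)(3/11) = 26/55.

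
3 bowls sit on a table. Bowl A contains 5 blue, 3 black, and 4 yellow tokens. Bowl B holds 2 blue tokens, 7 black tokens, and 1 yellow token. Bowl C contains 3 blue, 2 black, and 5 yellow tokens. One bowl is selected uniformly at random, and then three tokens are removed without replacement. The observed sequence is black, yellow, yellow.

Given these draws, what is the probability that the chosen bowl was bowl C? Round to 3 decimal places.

The likelihood of the observed sequence under each hypothesis: P(data | bowl A) = (3/12)(4/11)(3/10) = 0.027273; P(data | bowl B) = (7/10)(1/9)(0/8) = 0; P(data | bowl C) = (2/10)(5/9)(4/8) = 0.055556.
Multiplying each by its prior: 1/3 · 0.027273 = 0.0090909, 1/3 · 0 = 0, 1/3 · 0.055556 = 0.018519; these sum to 0.027609.
So P(bowl C | data) = (0.018519) / (0.027609) = 0.67073.

0.671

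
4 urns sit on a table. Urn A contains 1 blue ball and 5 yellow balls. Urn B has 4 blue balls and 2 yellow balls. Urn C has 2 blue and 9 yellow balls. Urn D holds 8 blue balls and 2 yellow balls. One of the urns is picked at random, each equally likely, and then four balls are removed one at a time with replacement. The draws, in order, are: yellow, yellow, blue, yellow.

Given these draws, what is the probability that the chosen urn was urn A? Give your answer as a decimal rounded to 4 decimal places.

0.4247

The likelihood of the observed sequence under each hypothesis: P(data | urn A) = (5/6)(5/6)(1/6)(5/6) = 0.096451; P(data | urn B) = (2/6)(2/6)(4/6)(2/6) = 0.024691; P(data | urn C) = (9/11)(9/11)(2/11)(9/11) = 0.099583; P(data | urn D) = (2/10)(2/10)(8/10)(2/10) = 0.0064.
The prior-weighted likelihoods are 1/4 · 0.096451 = 0.024113, 1/4 · 0.024691 = 0.0061728, 1/4 · 0.099583 = 0.024896, 1/4 · 0.0064 = 0.0016; with total 0.056781.
Hence P(urn A | data) = (0.024113) / (0.056781) = 0.42466.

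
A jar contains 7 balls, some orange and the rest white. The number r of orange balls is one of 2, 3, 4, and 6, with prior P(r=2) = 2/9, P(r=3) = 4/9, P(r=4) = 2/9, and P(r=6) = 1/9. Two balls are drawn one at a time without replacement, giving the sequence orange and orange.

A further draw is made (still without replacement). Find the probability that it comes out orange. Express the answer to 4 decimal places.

0.4683

For each hypothesis, P(data | H) works out to: P(data | r = 2) = (2/7)(1/6) = 1/21; P(data | r = 3) = (3/7)(2/6) = 1/7; P(data | r = 4) = (4/7)(3/6) = 2/7; P(data | r = 6) = (6/7)(5/6) = 5/7.
Weighting by the prior gives 2/9 · 1/21 = 2/189, 4/9 · 1/7 = 4/63, 2/9 · 2/7 = 4/63, 1/9 · 5/7 = 5/63; summing to 41/189.
Dividing through by the total gives posterior P(r = 2 | data) = 2/41, P(r = 3 | data) = 12/41, P(r = 4 | data) = 12/41, P(r = 6 | data) = 15/41.
Averaging over the posterior, P(orange next | data) = (0)(2/41) + (1/5)(12/41) + (2/5)(12/41) + (4/5)(15/41) = 96/205.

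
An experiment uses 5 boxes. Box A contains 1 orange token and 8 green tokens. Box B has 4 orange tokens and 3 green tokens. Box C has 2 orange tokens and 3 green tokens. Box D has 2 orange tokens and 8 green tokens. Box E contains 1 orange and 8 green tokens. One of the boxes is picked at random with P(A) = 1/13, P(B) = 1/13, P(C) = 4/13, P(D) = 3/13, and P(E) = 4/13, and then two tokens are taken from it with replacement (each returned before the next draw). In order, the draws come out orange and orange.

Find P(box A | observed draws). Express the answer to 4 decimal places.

0.0108

Under each hypothesis, the probability of the observed sequence is: P(data | box A) = (1/9)(1/9) = 0.012346; P(data | box B) = (4/7)(4/7) = 0.32653; P(data | box C) = (2/5)(2/5) = 0.16; P(data | box D) = (2/10)(2/10) = 0.04; P(data | box E) = (1/9)(1/9) = 0.012346.
Multiplying each by its prior: 1/13 · 0.012346 = 0.00094967, 1/13 · 0.32653 = 0.025118, 4/13 · 0.16 = 0.049231, 3/13 · 0.04 = 0.0092308, 4/13 · 0.012346 = 0.0037987; summing to 0.088328.
So P(box A | data) = (0.00094967) / (0.088328) = 0.010752.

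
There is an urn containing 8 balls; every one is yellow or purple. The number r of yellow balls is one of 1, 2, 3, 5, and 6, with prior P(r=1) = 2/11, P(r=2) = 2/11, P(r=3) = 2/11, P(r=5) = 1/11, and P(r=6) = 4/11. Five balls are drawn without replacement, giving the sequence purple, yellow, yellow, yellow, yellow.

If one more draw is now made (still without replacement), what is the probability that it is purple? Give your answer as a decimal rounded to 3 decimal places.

The likelihood of the observed sequence under each hypothesis: P(data | r = 1) = (7/8)(1/7)(0/6) = 0; P(data | r = 2) = (6/8)(2/7)(1/6)(0/5) = 0; P(data | r = 3) = (5/8)(3/7)(2/6)(1/5)(0/4) = 0; P(data | r = 5) = (3/8)(5/7)(4/6)(3/5)(2/4) = 3/56; P(data | r = 6) = (2/8)(6/7)(5/6)(4/5)(3/4) = 3/28.
Multiplying each by its prior: 2/11 · 0 = 0, 2/11 · 0 = 0, 2/11 · 0 = 0, 1/11 · 3/56 = 3/616, 4/11 · 3/28 = 3/77; with total 27/616.
Normalising, the posterior is P(r = 1 | data) = 0, P(r = 2 | data) = 0, P(r = 3 | data) = 0, P(r = 5 | data) = 1/9, P(r = 6 | data) = 8/9.
So P(purple next | data) = Σ P(purple next | H) P(H | data) = (2/3)(1/9) + (1/3)(8/9) = 10/27.

0.370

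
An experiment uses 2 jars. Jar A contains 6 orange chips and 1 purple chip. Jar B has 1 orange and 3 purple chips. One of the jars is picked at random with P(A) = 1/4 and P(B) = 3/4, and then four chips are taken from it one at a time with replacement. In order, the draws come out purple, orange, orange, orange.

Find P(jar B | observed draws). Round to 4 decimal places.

For each hypothesis, P(data | H) works out to: P(data | jar A) = (1/7)(6/7)(6/7)(6/7) = 0.089963; P(data | jar B) = (3/4)(1/4)(1/4)(1/4) = 0.011719.
Multiplying each by its prior: 1/4 · 0.089963 = 0.022491, 3/4 · 0.011719 = 0.0087891; summing to 0.03128.
By Bayes' rule, P(jar B | data) = (0.0087891) / (0.03128) = 0.28098.

0.2810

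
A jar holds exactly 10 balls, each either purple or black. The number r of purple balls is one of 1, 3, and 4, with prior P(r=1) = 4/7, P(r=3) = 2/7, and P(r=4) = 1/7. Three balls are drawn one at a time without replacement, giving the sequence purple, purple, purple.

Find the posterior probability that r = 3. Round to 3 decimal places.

0.333

Compute the likelihood of the observed sequence for each case: P(data | r = 1) = (1/10)(0/9) = 0; P(data | r = 3) = (3/10)(2/9)(1/8) = 1/120; P(data | r = 4) = (4/10)(3/9)(2/8) = 1/30.
The prior-weighted likelihoods are 4/7 · 0 = 0, 2/7 · 1/120 = 1/420, 1/7 · 1/30 = 1/210; with total 1/140.
So P(r = 3 | data) = (1/420) / (1/140) = 1/3.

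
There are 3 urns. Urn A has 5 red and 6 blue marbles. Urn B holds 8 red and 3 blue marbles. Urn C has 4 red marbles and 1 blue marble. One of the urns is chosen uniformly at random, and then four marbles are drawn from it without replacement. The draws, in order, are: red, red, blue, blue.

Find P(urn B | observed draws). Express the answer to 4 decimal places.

0.3590

The likelihood of the observed sequence under each hypothesis: P(data | urn A) = (5/11)(4/10)(6/9)(5/8) = 5/66; P(data | urn B) = (8/11)(7/10)(3/9)(2/8) = 7/165; P(data | urn C) = (4/5)(3/4)(1/3)(0/2) = 0.
Weighting by the prior gives 1/3 · 5/66 = 5/198, 1/3 · 7/165 = 7/495, 1/3 · 0 = 0; with total 13/330.
Therefore the posterior P(urn B | data) = (7/495) / (13/330) = 14/39.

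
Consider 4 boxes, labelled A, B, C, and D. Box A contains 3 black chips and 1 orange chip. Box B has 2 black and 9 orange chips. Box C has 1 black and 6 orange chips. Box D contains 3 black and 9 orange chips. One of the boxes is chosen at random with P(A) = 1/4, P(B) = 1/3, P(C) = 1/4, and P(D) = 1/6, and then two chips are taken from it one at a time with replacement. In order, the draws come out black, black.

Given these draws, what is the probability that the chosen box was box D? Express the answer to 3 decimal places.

0.062

The likelihood of the observed sequence under each hypothesis: P(data | box A) = (3/4)(3/4) = 0.5625; P(data | box B) = (2/11)(2/11) = 0.033058; P(data | box C) = (1/7)(1/7) = 0.020408; P(data | box D) = (3/12)(3/12) = 0.0625.
Weighting by the prior gives 1/4 · 0.5625 = 0.14062, 1/3 · 0.033058 = 0.011019, 1/4 · 0.020408 = 0.005102, 1/6 · 0.0625 = 0.010417; with total 0.16716.
So P(box D | data) = (0.010417) / (0.16716) = 0.062314.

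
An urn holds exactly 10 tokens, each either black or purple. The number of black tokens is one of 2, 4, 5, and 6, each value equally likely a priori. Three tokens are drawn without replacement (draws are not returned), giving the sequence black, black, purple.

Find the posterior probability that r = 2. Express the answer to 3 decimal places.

Compute the likelihood of the observed sequence for each case: P(data | r = 2) = (2/10)(1/9)(8/8) = 1/45; P(data | r = 4) = (4/10)(3/9)(6/8) = 1/10; P(data | r = 5) = (5/10)(4/9)(5/8) = 5/36; P(data | r = 6) = (6/10)(5/9)(4/8) = 1/6.
Weighting by the prior gives 1/4 · 1/45 = 1/180, 1/4 · 1/10 = 1/40, 1/4 · 5/36 = 5/144, 1/4 · 1/6 = 1/24; with total 77/720.
So P(r = 2 | data) = (1/180) / (77/720) = 4/77.

0.052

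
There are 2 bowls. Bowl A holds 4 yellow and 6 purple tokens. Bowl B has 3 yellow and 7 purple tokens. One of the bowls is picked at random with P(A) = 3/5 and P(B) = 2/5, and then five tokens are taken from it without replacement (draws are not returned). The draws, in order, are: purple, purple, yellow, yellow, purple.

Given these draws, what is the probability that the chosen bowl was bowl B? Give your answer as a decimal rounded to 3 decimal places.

0.368

The likelihood of the observed sequence under each hypothesis: P(data | bowl A) = (6/10)(5/9)(4/8)(3/7)(4/6) = 1/21; P(data | bowl B) = (7/10)(6/9)(3/8)(2/7)(5/6) = 1/24.
The prior-weighted likelihoods are 3/5 · 1/21 = 1/35, 2/5 · 1/24 = 1/60; these sum to 19/420.
Hence P(bowl B | data) = (1/60) / (19/420) = 7/19.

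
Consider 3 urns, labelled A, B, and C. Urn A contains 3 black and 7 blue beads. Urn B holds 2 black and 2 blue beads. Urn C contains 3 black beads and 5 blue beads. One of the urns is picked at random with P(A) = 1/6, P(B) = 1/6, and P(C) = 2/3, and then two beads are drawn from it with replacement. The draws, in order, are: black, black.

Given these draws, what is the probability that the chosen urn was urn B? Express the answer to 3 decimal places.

The likelihood of the observed sequence under each hypothesis: P(data | urn A) = (3/10)(3/10) = 0.09; P(data | urn B) = (2/4)(2/4) = 0.25; P(data | urn C) = (3/8)(3/8) = 0.14062.
Weighting by the prior gives 1/6 · 0.09 = 0.015, 1/6 · 0.25 = 0.041667, 2/3 · 0.14062 = 0.09375; these sum to 0.15042.
By Bayes' rule, P(urn B | data) = (0.041667) / (0.15042) = 0.27701.

0.277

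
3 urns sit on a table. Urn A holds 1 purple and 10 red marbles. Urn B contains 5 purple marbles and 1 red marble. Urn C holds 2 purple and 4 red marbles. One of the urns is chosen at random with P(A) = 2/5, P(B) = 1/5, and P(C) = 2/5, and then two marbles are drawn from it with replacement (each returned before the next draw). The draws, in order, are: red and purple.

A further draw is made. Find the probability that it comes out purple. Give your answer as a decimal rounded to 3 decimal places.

For each hypothesis, P(data | H) works out to: P(data | urn A) = (10/11)(1/11) = 0.082645; P(data | urn B) = (1/6)(5/6) = 0.13889; P(data | urn C) = (4/6)(2/6) = 0.22222.
Multiplying each by its prior: 2/5 · 0.082645 = 0.033058, 1/5 · 0.13889 = 0.027778, 2/5 · 0.22222 = 0.088889; these sum to 0.14972.
Normalising, the posterior is P(urn A | data) = 0.22079, P(urn B | data) = 0.18553, P(urn C | data) = 0.59368.
The predictive probability is P(purple next | data) = (1/11)(0.22079) + (5/6)(0.18553) + (1/3)(0.59368) = 0.37257.

0.373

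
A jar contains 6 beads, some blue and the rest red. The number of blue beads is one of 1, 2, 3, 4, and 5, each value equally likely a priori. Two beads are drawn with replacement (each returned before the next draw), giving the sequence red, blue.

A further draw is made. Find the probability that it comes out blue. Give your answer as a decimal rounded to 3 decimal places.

0.500

The likelihood of the observed sequence under each hypothesis: P(data | r = 1) = (5/6)(1/6) = 5/36; P(data | r = 2) = (4/6)(2/6) = 2/9; P(data | r = 3) = (3/6)(3/6) = 1/4; P(data | r = 4) = (2/6)(4/6) = 2/9; P(data | r = 5) = (1/6)(5/6) = 5/36.
The prior-weighted likelihoods are 1/5 · 5/36 = 1/36, 1/5 · 2/9 = 2/45, 1/5 · 1/4 = 1/20, 1/5 · 2/9 = 2/45, 1/5 · 5/36 = 1/36; summing to 7/36.
Normalising, the posterior is P(r = 1 | data) = 1/7, P(r = 2 | data) = 8/35, P(r = 3 | data) = 9/35, P(r = 4 | data) = 8/35, P(r = 5 | data) = 1/7.
So P(blue next | data) = Σ P(blue next | H) P(H | data) = (1/6)(1/7) + (1/3)(8/35) + (1/2)(9/35) + (2/3)(8/35) + (5/6)(1/7) = 1/2.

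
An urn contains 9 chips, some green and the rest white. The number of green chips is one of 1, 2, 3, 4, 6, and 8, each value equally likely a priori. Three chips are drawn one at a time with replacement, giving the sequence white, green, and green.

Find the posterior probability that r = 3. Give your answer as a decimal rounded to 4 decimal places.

0.1579

The likelihood of the observed sequence under each hypothesis: P(data | r = 1) = (8/9)(1/9)(1/9) = 0.010974; P(data | r = 2) = (7/9)(2/9)(2/9) = 0.038409; P(data | r = 3) = (6/9)(3/9)(3/9) = 0.074074; P(data | r = 4) = (5/9)(4/9)(4/9) = 0.10974; P(data | r = 6) = (3/9)(6/9)(6/9) = 0.14815; P(data | r = 8) = (1/9)(8/9)(8/9) = 0.087791.
Multiplying each by its prior: 1/6 · 0.010974 = 0.001829, 1/6 · 0.038409 = 0.0064015, 1/6 · 0.074074 = 0.012346, 1/6 · 0.10974 = 0.01829, 1/6 · 0.14815 = 0.024691, 1/6 · 0.087791 = 0.014632; summing to 0.078189.
By Bayes' rule, P(r = 3 | data) = (0.012346) / (0.078189) = 0.15789.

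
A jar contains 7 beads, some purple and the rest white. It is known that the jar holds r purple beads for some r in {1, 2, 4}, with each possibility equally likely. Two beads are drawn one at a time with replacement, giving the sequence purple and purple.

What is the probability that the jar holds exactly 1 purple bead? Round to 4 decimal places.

0.0476

Compute the likelihood of the observed sequence for each case: P(data | r = 1) = (1/7)(1/7) = 1/49; P(data | r = 2) = (2/7)(2/7) = 4/49; P(data | r = 4) = (4/7)(4/7) = 16/49.
Weighting by the prior gives 1/3 · 1/49 = 1/147, 1/3 · 4/49 = 4/147, 1/3 · 16/49 = 16/147; with total 1/7.
Therefore the posterior P(r = 1 | data) = (1/147) / (1/7) = 1/21.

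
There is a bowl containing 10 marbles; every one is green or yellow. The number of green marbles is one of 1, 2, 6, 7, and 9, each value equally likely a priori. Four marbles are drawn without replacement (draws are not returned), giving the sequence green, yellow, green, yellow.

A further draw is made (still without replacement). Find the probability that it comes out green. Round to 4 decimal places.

0.6215

For each hypothesis, P(data | H) works out to: P(data | r = 1) = (1/10)(9/9)(0/8) = 0; P(data | r = 2) = (2/10)(8/9)(1/8)(7/7) = 0.022222; P(data | r = 6) = (6/10)(4/9)(5/8)(3/7) = 0.071429; P(data | r = 7) = (7/10)(3/9)(6/8)(2/7) = 0.05; P(data | r = 9) = (9/10)(1/9)(8/8)(0/7) = 0.
The prior-weighted likelihoods are 1/5 · 0 = 0, 1/5 · 0.022222 = 0.0044444, 1/5 · 0.071429 = 0.014286, 1/5 · 0.05 = 0.01, 1/5 · 0 = 0; with total 0.02873.
Normalising, the posterior is P(r = 1 | data) = 0, P(r = 2 | data) = 0.1547, P(r = 6 | data) = 0.49724, P(r = 7 | data) = 0.34807, P(r = 9 | data) = 0.
So P(green next | data) = Σ P(green next | H) P(H | data) = (0)(0.1547) + (2/3)(0.49724) + (5/6)(0.34807) = 0.62155.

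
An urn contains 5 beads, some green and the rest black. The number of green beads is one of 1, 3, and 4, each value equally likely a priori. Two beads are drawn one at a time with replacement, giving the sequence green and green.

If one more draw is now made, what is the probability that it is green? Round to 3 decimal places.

0.708

For each hypothesis, P(data | H) works out to: P(data | r = 1) = (1/5)(1/5) = 1/25; P(data | r = 3) = (3/5)(3/5) = 9/25; P(data | r = 4) = (4/5)(4/5) = 16/25.
Weighting by the prior gives 1/3 · 1/25 = 1/75, 1/3 · 9/25 = 3/25, 1/3 · 16/25 = 16/75; with total 26/75.
The posterior is then P(r = 1 | data) = 1/26, P(r = 3 | data) = 9/26, P(r = 4 | data) = 8/13.
So P(green next | data) = Σ P(green next | H) P(H | data) = (1/5)(1/26) + (3/5)(9/26) + (4/5)(8/13) = 46/65.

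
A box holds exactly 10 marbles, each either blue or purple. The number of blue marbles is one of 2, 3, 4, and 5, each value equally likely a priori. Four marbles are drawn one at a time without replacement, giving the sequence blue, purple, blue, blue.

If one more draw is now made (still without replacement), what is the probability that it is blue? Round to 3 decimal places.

0.255

Under each hypothesis, the probability of the observed sequence is: P(data | r = 2) = (2/10)(8/9)(1/8)(0/7) = 0; P(data | r = 3) = (3/10)(7/9)(2/8)(1/7) = 0.0083333; P(data | r = 4) = (4/10)(6/9)(3/8)(2/7) = 0.028571; P(data | r = 5) = (5/10)(5/9)(4/8)(3/7) = 0.059524.
Weighting by the prior gives 1/4 · 0 = 0, 1/4 · 0.0083333 = 0.0020833, 1/4 · 0.028571 = 0.0071429, 1/4 · 0.059524 = 0.014881; with total 0.024107.
The posterior is then P(r = 2 | data) = 0, P(r = 3 | data) = 0.08642, P(r = 4 | data) = 0.2963, P(r = 5 | data) = 0.61728.
Averaging over the posterior, P(blue next | data) = (0)(0.08642) + (1/6)(0.2963) + (1/3)(0.61728) = 0.25514.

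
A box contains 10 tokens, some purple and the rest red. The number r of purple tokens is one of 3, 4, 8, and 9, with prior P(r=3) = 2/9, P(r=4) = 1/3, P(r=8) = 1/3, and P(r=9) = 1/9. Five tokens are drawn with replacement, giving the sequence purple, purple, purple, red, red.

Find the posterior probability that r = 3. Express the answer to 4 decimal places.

0.1610

For each hypothesis, P(data | H) works out to: P(data | r = 3) = (3/10)(3/10)(3/10)(7/10)(7/10) = 0.01323; P(data | r = 4) = (4/10)(4/10)(4/10)(6/10)(6/10) = 0.02304; P(data | r = 8) = (8/10)(8/10)(8/10)(2/10)(2/10) = 0.02048; P(data | r = 9) = (9/10)(9/10)(9/10)(1/10)(1/10) = 0.00729.
Multiplying each by its prior: 2/9 · 0.01323 = 0.00294, 1/3 · 0.02304 = 0.00768, 1/3 · 0.02048 = 0.0068267, 1/9 · 0.00729 = 0.00081; these sum to 0.018257.
Hence P(r = 3 | data) = (0.00294) / (0.018257) = 0.16104.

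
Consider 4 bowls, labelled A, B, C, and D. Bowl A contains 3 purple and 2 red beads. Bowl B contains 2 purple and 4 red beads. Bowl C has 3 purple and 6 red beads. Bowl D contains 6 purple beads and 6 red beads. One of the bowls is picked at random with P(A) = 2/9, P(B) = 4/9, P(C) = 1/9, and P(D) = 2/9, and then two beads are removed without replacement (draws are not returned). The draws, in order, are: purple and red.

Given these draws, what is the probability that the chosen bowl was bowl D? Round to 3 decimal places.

Under each hypothesis, the probability of the observed sequence is: P(data | bowl A) = (3/5)(2/4) = 0.3; P(data | bowl B) = (2/6)(4/5) = 0.26667; P(data | bowl C) = (3/9)(6/8) = 0.25; P(data | bowl D) = (6/12)(6/11) = 0.27273.
Multiplying each by its prior: 2/9 · 0.3 = 0.066667, 4/9 · 0.26667 = 0.11852, 1/9 · 0.25 = 0.027778, 2/9 · 0.27273 = 0.060606; these sum to 0.27357.
By Bayes' rule, P(bowl D | data) = (0.060606) / (0.27357) = 0.22154.

0.222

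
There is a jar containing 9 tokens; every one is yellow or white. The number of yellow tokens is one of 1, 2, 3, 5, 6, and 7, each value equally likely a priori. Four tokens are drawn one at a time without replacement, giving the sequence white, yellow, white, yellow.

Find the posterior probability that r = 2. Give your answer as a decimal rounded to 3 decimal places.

0.109

For each hypothesis, P(data | H) works out to: P(data | r = 1) = (8/9)(1/8)(7/7)(0/6) = 0; P(data | r = 2) = (7/9)(2/8)(6/7)(1/6) = 1/36; P(data | r = 3) = (6/9)(3/8)(5/7)(2/6) = 5/84; P(data | r = 5) = (4/9)(5/8)(3/7)(4/6) = 5/63; P(data | r = 6) = (3/9)(6/8)(2/7)(5/6) = 5/84; P(data | r = 7) = (2/9)(7/8)(1/7)(6/6) = 1/36.
Weighting by the prior gives 1/6 · 0 = 0, 1/6 · 1/36 = 1/216, 1/6 · 5/84 = 5/504, 1/6 · 5/63 = 5/378, 1/6 · 5/84 = 5/504, 1/6 · 1/36 = 1/216; with total 8/189.
So P(r = 2 | data) = (1/216) / (8/189) = 7/64.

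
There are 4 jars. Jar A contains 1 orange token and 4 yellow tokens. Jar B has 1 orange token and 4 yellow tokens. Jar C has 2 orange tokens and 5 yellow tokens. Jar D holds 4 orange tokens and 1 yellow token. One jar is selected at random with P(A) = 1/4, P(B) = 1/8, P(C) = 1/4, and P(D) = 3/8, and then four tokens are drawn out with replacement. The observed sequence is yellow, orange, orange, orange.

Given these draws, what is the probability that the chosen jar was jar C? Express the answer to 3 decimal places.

0.093

The likelihood of the observed sequence under each hypothesis: P(data | jar A) = (4/5)(1/5)(1/5)(1/5) = 0.0064; P(data | jar B) = (4/5)(1/5)(1/5)(1/5) = 0.0064; P(data | jar C) = (5/7)(2/7)(2/7)(2/7) = 0.01666; P(data | jar D) = (1/5)(4/5)(4/5)(4/5) = 0.1024.
Weighting by the prior gives 1/4 · 0.0064 = 0.0016, 1/8 · 0.0064 = 0.0008, 1/4 · 0.01666 = 0.0041649, 3/8 · 0.1024 = 0.0384; these sum to 0.044965.
So P(jar C | data) = (0.0041649) / (0.044965) = 0.092626.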